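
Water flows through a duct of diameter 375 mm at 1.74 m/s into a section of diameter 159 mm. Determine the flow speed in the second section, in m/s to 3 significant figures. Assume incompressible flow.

Continuity gives A₁v₁ = A₂v₂, so v₂ = (1100 cm²)/(199 cm²) × 1.74 m/s = 9.68 m/s.

9.68 m/s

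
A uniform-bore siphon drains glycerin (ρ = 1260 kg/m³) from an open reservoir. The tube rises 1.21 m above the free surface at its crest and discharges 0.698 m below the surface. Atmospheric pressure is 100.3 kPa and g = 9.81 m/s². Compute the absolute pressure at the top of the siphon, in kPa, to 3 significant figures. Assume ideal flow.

76.7 kPa

The outlet speed comes from Torricelli: v = √(2g·0.698) = 3.70 m/s.
The bore is uniform, so the speed at the crest is the same v. Bernoulli surface→crest: P_atm = P_top + ½ρv² + ρg·h_top.
P_top = 100300 − ½·1260·3.70² − 1260·9.81·1.21 = 76700 Pa.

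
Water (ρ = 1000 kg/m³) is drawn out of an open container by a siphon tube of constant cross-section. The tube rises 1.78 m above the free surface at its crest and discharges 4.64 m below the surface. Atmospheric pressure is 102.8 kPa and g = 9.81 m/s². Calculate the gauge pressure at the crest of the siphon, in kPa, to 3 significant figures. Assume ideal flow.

-63.0 kPa

From the surface to the outlet (both open to atmosphere, surface at rest): v = √(2g·h_out) = √(2·9.81·4.64) = 9.54 m/s.
Continuity keeps v the same throughout the tube; from surface to crest, P_atm + 0 = P_top + ½ρv² + ρg·h_top.
P_top = 102800 − ½·1000·9.54² − 1000·9.81·1.78 = 39800 Pa. So P_gauge = P_top − P_atm = -63000 Pa.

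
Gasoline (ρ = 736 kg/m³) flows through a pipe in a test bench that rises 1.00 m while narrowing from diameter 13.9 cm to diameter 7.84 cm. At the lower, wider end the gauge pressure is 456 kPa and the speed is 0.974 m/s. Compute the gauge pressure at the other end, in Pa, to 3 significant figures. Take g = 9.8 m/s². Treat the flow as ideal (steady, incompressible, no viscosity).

P₂ ≈ 446000 Pa

By continuity, v₂ = v₁·A₁/A₂ = 0.974·(152/48.3) = 3.06 m/s.
Energy conservation along the streamline gives P₂ = P₁ − ½ρ(v₂² − v₁²) − ρg(h₂ − h₁).
P₂ = 456000 + ½·736·(0.974² − 3.06²) − 736·9.8·(+1.00) = 456000 + (-3100) − (7210) = 446000 Pa.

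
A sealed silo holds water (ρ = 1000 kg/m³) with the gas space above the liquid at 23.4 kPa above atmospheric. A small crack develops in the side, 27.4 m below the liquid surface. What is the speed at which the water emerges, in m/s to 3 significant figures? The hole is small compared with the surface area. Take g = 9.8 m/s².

Take point 1 at the surface (v₁ ≈ 0) and point 2 at the hole (at atmospheric pressure). Bernoulli: P₁ + ρg h = P_atm + ½ρv₂².
With P₁ − P_atm = 23400 Pa, v₂ = √(2gh + 2ΔP/ρ) = √(2·9.8·27.4 + 2·23400/1000) = 24.2 m/s.

v ≈ 24.2 m/s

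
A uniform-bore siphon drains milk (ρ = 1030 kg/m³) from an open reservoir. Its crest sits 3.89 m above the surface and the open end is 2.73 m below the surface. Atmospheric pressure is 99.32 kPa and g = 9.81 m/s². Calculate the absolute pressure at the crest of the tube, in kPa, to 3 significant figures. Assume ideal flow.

From the surface to the outlet (both open to atmosphere, surface at rest): v = √(2g·h_out) = √(2·9.81·2.73) = 7.32 m/s.
With constant cross-section the crest speed equals v; applying Bernoulli from the surface up to the crest, P_top = P_atm − ½ρv² − ρg·h_top.
P_top = 99320 − ½·1030·7.32² − 1030·9.81·3.89 = 32400 Pa.

P_top = 32.4 kPa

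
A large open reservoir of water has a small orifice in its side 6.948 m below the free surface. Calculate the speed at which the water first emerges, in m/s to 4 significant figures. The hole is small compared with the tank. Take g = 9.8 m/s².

v = 11.67 m/s

The surface is effectively still and both ends are open, so ½v² = gh and v = √(2·9.8·6.948) = 11.67 m/s.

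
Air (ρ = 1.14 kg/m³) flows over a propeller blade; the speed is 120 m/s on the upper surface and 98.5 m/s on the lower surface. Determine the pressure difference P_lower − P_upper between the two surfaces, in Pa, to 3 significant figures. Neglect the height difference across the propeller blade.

The pressure is lower where the speed is higher: ΔP = ½ρ(v_up² − v_low²).
ΔP = ½·1.14·(120² − 98.5²) = 2680 Pa.

ΔP ≈ 2680 Pa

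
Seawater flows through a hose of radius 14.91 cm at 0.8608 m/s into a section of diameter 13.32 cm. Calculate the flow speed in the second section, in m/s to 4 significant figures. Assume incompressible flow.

By continuity, v₂ = v₁·A₁/A₂ = 0.8608·(698.4/139.3) = 4.314 m/s.

v₂ = 4.314 m/s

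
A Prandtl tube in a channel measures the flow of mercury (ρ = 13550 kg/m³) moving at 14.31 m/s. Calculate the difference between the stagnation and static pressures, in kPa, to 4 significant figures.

At the stagnation point the flow is brought to rest, so Bernoulli gives P_stag − P_static = ½ρv².
ΔP = ½·13550·14.31² = 1387000 Pa.

ΔP = 1387 kPa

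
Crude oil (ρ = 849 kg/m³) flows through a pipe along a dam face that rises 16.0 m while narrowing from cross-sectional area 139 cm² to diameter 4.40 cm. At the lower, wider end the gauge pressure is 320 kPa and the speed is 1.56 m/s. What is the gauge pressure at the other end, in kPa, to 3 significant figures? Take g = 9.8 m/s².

By continuity, v₂ = v₁·A₁/A₂ = 1.56·(139/15.2) = 14.3 m/s.
Bernoulli: P₁ + ½ρv₁² + ρg h₁ = P₂ + ½ρv₂² + ρg h₂, so P₂ = P₁ + ½ρ(v₁² − v₂²) − ρg(h₂ − h₁).
P₂ = 320000 + ½·849·(1.56² − 14.3²) − 849·9.8·(+16.0) = 320000 + (-85300) − (133000) = 102000 Pa.

P₂ = 102 kPa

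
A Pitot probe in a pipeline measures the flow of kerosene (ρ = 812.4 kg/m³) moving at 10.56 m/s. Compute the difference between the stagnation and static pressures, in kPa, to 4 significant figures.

45.30 kPa

Bernoulli between the free stream and the stagnation point: ½ρv² = P_stag − P_static.
ΔP = ½·812.4·10.56² = 45300 Pa.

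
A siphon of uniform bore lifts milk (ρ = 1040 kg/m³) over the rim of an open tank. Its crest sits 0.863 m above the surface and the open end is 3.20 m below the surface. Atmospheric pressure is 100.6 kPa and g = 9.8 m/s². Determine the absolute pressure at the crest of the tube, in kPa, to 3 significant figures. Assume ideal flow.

Bernoulli surface→outlet gives ½v² = g·h_out, so v = √(2·9.8·3.20) = 7.92 m/s.
With constant cross-section the crest speed equals v; applying Bernoulli from the surface up to the crest, P_top = P_atm − ½ρv² − ρg·h_top.
P_top = 100600 − ½·1040·7.92² − 1040·9.8·0.863 = 59200 Pa.

P_top = 59.2 kPa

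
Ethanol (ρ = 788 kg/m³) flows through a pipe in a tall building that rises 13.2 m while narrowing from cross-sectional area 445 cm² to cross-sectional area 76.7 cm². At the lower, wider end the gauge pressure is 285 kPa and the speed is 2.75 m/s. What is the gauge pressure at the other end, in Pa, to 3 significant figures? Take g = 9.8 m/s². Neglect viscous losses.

Mass conservation (A₁v₁ = A₂v₂) gives v₂ = 2.75 × 445/76.7 = 16.0 m/s.
Energy conservation along the streamline gives P₂ = P₁ − ½ρ(v₂² − v₁²) − ρg(h₂ − h₁).
P₂ = 285000 + ½·788·(2.75² − 16.0²) − 788·9.8·(+13.2) = 285000 + (-97300) − (102000) = 85700 Pa.

P₂ ≈ 85700 Pa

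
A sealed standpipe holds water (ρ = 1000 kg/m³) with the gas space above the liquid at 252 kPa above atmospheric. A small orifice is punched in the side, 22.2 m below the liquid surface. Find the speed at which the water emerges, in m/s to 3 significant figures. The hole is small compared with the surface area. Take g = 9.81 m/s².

Take point 1 at the surface (v₁ ≈ 0) and point 2 at the hole (at atmospheric pressure). Bernoulli: P₁ + ρg h = P_atm + ½ρv₂².
With P₁ − P_atm = 252000 Pa, v₂ = √(2gh + 2ΔP/ρ) = √(2·9.81·22.2 + 2·252000/1000) = 30.7 m/s.

v ≈ 30.7 m/s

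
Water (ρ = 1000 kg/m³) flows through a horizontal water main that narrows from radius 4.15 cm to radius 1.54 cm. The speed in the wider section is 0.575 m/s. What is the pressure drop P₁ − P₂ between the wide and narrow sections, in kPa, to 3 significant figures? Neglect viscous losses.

ΔP ≈ 8.55 kPa

Continuity gives A₁v₁ = A₂v₂, so v₂ = (54.1 cm²)/(7.45 cm²) × 0.575 m/s = 4.18 m/s.
Along the horizontal streamline, P + ½ρv² is constant.
P₁ − P₂ = ½·1000·(4.18² − 0.575²) = ½·1000·17.1 = 8550 Pa.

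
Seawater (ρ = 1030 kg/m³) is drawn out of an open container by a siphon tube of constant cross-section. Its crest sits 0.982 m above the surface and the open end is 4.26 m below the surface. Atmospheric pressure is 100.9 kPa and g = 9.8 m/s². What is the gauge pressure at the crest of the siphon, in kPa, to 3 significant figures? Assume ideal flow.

From the surface to the outlet (both open to atmosphere, surface at rest): v = √(2g·h_out) = √(2·9.8·4.26) = 9.14 m/s.
Continuity keeps v the same throughout the tube; from surface to crest, P_atm + 0 = P_top + ½ρv² + ρg·h_top.
P_top = 100900 − ½·1030·9.14² − 1030·9.8·0.982 = 48000 Pa. So P_gauge = P_top − P_atm = -52900 Pa.

P_gauge = -52.9 kPa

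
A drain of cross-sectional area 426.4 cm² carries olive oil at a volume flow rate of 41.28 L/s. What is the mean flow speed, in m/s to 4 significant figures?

Q = 41.28 L/s = 0.04128 m³/s.
v = Q/A = 0.04128 / 0.04264 = 0.9681 m/s.

v ≈ 0.9681 m/s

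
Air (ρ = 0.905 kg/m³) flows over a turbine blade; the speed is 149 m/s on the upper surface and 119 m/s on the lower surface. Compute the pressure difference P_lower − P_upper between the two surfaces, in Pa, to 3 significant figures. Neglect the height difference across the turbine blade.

Bernoulli (same height): P_lower − P_upper = ½ρ(v_upper² − v_lower²).
ΔP = ½·0.905·(149² − 119²) = 3640 Pa.

ΔP = 3640 Pa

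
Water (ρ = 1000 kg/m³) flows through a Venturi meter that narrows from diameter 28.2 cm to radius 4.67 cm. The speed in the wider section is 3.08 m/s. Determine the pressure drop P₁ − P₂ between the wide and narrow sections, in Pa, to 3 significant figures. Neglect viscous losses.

ΔP ≈ 389000 Pa

Continuity gives A₁v₁ = A₂v₂, so v₂ = (625 cm²)/(68.5 cm²) × 3.08 m/s = 28.1 m/s.
Along the horizontal streamline, P + ½ρv² is constant.
P₁ − P₂ = ½·1000·(28.1² − 3.08²) = ½·1000·779 = 389000 Pa.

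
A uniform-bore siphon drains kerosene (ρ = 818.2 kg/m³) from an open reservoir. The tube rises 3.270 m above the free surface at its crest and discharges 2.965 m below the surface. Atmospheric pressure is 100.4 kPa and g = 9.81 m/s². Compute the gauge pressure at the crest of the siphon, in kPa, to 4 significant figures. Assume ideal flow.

P_gauge = -50.05 kPa

Bernoulli surface→outlet gives ½v² = g·h_out, so v = √(2·9.81·2.965) = 7.627 m/s.
The bore is uniform, so the speed at the crest is the same v. Bernoulli surface→crest: P_atm = P_top + ½ρv² + ρg·h_top.
P_top = 100400 − ½·818.2·7.627² − 818.2·9.81·3.270 = 50350 Pa. So P_gauge = P_top − P_atm = -50050 Pa.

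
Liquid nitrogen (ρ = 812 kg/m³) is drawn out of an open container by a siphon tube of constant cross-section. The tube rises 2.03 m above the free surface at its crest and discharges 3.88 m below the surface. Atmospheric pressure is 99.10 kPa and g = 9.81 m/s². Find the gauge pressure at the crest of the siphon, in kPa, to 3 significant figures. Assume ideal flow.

From the surface to the outlet (both open to atmosphere, surface at rest): v = √(2g·h_out) = √(2·9.81·3.88) = 8.72 m/s.
Continuity keeps v the same throughout the tube; from surface to crest, P_atm + 0 = P_top + ½ρv² + ρg·h_top.
P_top = 99100 − ½·812·8.72² − 812·9.81·2.03 = 52000 Pa. So P_gauge = P_top − P_atm = -47100 Pa.

P_gauge ≈ -47.1 kPa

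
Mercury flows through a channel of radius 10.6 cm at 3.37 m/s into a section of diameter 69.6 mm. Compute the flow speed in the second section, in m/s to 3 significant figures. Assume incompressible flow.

v₂ ≈ 31.3 m/s

The volume flow rate is constant, so v₂ = (A₁/A₂)v₁ = (353/38.0)·3.37 = 31.3 m/s.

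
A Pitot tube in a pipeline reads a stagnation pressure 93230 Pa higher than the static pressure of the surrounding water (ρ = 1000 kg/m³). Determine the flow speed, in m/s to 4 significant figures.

v ≈ 13.66 m/s

Bernoulli between the free stream and the stagnation point: ½ρv² = P_stag − P_static.
v = √(2ΔP/ρ) = √(2·93230/1000) = 13.66 m/s.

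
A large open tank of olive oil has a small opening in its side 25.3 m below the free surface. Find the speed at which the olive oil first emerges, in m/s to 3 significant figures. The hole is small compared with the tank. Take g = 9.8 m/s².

With the surface at rest and both surface and jet at atmospheric pressure, Bernoulli gives ρg h = ½ρv², so v = √(2gh) = √(2·9.8·25.3) = 22.3 m/s.

v ≈ 22.3 m/s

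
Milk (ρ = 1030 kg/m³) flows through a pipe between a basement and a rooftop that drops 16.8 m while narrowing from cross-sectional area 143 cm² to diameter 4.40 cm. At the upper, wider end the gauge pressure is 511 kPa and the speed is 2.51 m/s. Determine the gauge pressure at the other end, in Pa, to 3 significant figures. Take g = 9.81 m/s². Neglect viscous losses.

P₂ = 397000 Pa

Continuity gives A₁v₁ = A₂v₂, so v₂ = (143 cm²)/(15.2 cm²) × 2.51 m/s = 23.6 m/s.
Energy conservation along the streamline gives P₂ = P₁ − ½ρ(v₂² − v₁²) − ρg(h₂ − h₁).
P₂ = 511000 + ½·1030·(2.51² − 23.6²) − 1030·9.81·(−16.8) = 511000 + (-284000) − (-170000) = 397000 Pa.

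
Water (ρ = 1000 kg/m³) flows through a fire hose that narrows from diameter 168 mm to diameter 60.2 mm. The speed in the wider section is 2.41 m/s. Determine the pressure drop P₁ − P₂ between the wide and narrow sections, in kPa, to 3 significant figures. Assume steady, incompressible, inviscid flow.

173 kPa

The volume flow rate is constant, so v₂ = (A₁/A₂)v₁ = (222/28.5)·2.41 = 18.8 m/s.
With no height change, Bernoulli's equation is P₁ + ½ρv₁² = P₂ + ½ρv₂².
P₁ − P₂ = ½·1000·(18.8² − 2.41²) = ½·1000·346 = 173000 Pa.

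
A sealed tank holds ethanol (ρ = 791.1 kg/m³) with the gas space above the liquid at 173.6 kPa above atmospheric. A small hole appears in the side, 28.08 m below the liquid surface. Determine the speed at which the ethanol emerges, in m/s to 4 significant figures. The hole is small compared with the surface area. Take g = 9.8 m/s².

v ≈ 31.45 m/s

Take point 1 at the surface (v₁ ≈ 0) and point 2 at the hole (at atmospheric pressure). Bernoulli: P₁ + ρg h = P_atm + ½ρv₂².
With P₁ − P_atm = 173600 Pa, v₂ = √(2gh + 2ΔP/ρ) = √(2·9.8·28.08 + 2·173600/791.1) = 31.45 m/s.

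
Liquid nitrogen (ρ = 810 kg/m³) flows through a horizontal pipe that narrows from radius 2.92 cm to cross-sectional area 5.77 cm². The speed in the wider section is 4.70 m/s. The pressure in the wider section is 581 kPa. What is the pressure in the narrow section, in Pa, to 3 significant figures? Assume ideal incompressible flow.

P₂ = 397000 Pa

Mass conservation (A₁v₁ = A₂v₂) gives v₂ = 4.70 × 26.8/5.77 = 21.8 m/s.
Along the horizontal streamline, P + ½ρv² is constant.
P₂ = P₁ − ½ρ(v₂² − v₁²) = 581000 − ½·810·(21.8² − 4.70²) = 581000 − 184000 = 397000 Pa.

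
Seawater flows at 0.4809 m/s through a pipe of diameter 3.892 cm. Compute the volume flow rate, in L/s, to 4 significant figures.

Q = 0.5721 L/s

Q = A·v = 0.001190 m² × 0.4809 m/s = 0.0005721 m³/s.
Converting: 0.0005721 m³/s × 1000 = 0.5721 L/s.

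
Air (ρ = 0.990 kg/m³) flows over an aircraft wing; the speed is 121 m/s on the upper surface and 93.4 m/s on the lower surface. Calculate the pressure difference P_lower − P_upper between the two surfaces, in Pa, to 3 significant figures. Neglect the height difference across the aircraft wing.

With negligible Δh, P + ½ρv² is constant, so P_low − P_up = ½ρ(v_up² − v_low²).
ΔP = ½·0.990·(121² − 93.4²) = 2930 Pa.

ΔP ≈ 2930 Pa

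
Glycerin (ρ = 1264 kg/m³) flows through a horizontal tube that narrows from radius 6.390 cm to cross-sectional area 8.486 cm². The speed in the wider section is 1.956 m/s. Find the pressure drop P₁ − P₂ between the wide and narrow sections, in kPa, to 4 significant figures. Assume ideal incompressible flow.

Mass conservation (A₁v₁ = A₂v₂) gives v₂ = 1.956 × 128.3/8.486 = 29.57 m/s.
The pipe is horizontal, so Bernoulli reduces to P₁ + ½ρv₁² = P₂ + ½ρv₂².
P₁ − P₂ = ½·1264·(29.57² − 1.956²) = ½·1264·870.4 = 550100 Pa.

550.1 kPa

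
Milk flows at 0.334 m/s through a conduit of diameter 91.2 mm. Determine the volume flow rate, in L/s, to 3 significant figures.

Q ≈ 2.18 L/s

Q = A·v = 0.00653 m² × 0.334 m/s = 0.00218 m³/s.
Converting: 0.00218 m³/s × 1000 = 2.18 L/s.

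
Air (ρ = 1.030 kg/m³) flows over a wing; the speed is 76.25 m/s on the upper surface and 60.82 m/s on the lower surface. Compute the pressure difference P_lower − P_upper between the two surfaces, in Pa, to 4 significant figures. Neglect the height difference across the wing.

1089 Pa

Bernoulli (same height): P_lower − P_upper = ½ρ(v_upper² − v_lower²).
ΔP = ½·1.030·(76.25² − 60.82²) = 1089 Pa.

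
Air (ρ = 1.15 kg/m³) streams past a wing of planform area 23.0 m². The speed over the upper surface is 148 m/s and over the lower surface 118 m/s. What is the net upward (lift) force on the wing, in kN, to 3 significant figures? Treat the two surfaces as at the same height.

The faster flow above has the lower pressure; Bernoulli (same height) gives ΔP = ½ρ(v_up² − v_low²).
ΔP = ½·1.15·(148² − 118²) = 4590 Pa.
Lift = ΔP · A = 4590 × 23.0 = 106000 N.

F = 106 kN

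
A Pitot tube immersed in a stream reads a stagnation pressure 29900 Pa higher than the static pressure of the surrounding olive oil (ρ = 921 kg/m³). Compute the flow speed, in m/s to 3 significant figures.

Bernoulli between the free stream and the stagnation point: ½ρv² = P_stag − P_static.
v = √(2ΔP/ρ) = √(2·29900/921) = 8.06 m/s.

v ≈ 8.06 m/s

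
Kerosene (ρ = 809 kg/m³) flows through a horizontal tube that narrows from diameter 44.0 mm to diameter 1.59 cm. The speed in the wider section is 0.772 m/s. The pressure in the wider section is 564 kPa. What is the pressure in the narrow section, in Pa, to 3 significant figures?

By continuity, v₂ = v₁·A₁/A₂ = 0.772·(15.2/1.99) = 5.91 m/s.
Bernoulli (h₁ = h₂): P₁ − P₂ = ½ρ(v₂² − v₁²).
P₂ = P₁ − ½ρ(v₂² − v₁²) = 564000 − ½·809·(5.91² − 0.772²) = 564000 − 13900 = 550000 Pa.

P₂ ≈ 550000 Pa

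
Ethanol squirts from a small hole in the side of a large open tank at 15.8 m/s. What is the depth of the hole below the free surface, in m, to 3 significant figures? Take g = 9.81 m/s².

12.7 m

Torricelli: v = √(2gh), so h = v²/(2g).
h = 15.8²/(2·9.81) = 250/19.62 = 12.7 m.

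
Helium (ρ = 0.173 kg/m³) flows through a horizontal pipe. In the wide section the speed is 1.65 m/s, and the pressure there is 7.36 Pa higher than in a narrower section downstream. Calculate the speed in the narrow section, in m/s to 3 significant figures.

Horizontal Bernoulli: P₁ + ½ρv₁² = P₂ + ½ρv₂², so v₂² = v₁² + 2(P₁ − P₂)/ρ.
v₂ = √(1.65² + 2·7.36/0.173) = √(2.72 + 85.1) = 9.37 m/s.

9.37 m/s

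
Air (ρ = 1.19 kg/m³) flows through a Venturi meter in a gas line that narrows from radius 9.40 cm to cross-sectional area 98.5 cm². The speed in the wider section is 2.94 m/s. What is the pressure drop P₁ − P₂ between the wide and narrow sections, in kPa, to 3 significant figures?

The volume flow rate is constant, so v₂ = (A₁/A₂)v₁ = (278/98.5)·2.94 = 8.29 m/s.
The pipe is horizontal, so Bernoulli reduces to P₁ + ½ρv₁² = P₂ + ½ρv₂².
P₁ − P₂ = ½·1.19·(8.29² − 2.94²) = ½·1.19·60.0 = 35.7 Pa.

0.0357 kPa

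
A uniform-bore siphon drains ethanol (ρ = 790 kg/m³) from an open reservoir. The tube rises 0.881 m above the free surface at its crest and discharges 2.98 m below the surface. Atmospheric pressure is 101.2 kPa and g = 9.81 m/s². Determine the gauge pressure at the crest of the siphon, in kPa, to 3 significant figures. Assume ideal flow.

P_gauge ≈ -29.9 kPa

The outlet speed comes from Torricelli: v = √(2g·2.98) = 7.65 m/s.
With constant cross-section the crest speed equals v; applying Bernoulli from the surface up to the crest, P_top = P_atm − ½ρv² − ρg·h_top.
P_top = 101200 − ½·790·7.65² − 790·9.81·0.881 = 71300 Pa. So P_gauge = P_top − P_atm = -29900 Pa.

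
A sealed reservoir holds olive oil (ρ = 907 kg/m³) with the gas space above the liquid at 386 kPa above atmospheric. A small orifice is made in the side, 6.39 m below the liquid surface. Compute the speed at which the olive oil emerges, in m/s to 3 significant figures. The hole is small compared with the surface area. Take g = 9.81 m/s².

v = 31.2 m/s

Take point 1 at the surface (v₁ ≈ 0) and point 2 at the hole (at atmospheric pressure). Bernoulli: P₁ + ρg h = P_atm + ½ρv₂².
With P₁ − P_atm = 386000 Pa, v₂ = √(2gh + 2ΔP/ρ) = √(2·9.81·6.39 + 2·386000/907) = 31.2 m/s.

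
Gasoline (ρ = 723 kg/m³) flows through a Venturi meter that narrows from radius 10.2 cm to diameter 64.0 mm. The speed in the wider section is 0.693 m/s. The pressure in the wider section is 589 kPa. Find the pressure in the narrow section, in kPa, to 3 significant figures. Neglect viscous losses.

P₂ = 571 kPa

The volume flow rate is constant, so v₂ = (A₁/A₂)v₁ = (327/32.2)·0.693 = 7.04 m/s.
Along the horizontal streamline, P + ½ρv² is constant.
P₂ = P₁ − ½ρ(v₂² − v₁²) = 589000 − ½·723·(7.04² − 0.693²) = 589000 − 17700 = 571000 Pa.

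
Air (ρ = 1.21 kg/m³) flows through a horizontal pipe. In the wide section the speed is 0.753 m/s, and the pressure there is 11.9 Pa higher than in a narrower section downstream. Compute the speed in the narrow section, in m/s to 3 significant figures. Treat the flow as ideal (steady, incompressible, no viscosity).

Along the level pipe P + ½ρv² is conserved, hence v₂² = v₁² + 2(P₁ − P₂)/ρ.
v₂ = √(0.753² + 2·11.9/1.21) = √(0.567 + 19.7) = 4.50 m/s.

4.50 m/s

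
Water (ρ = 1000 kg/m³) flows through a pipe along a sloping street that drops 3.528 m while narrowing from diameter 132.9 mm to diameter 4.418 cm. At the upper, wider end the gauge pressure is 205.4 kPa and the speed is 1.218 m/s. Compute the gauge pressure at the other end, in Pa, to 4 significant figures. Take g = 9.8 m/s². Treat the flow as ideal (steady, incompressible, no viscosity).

By continuity, v₂ = v₁·A₁/A₂ = 1.218·(138.7/15.33) = 11.02 m/s.
Applying Bernoulli between the two ends and solving for P₂: P₂ = P₁ + ½ρ(v₁² − v₂²) − ρgΔh.
P₂ = 205400 + ½·1000·(1.218² − 11.02²) − 1000·9.8·(−3.528) = 205400 + (-60000) − (-34570) = 180000 Pa.

P₂ = 180000 Pa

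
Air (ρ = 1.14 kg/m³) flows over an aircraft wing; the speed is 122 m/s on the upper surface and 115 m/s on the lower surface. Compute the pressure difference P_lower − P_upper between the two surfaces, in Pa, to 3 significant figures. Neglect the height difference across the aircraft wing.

ΔP = 946 Pa

The pressure is lower where the speed is higher: ΔP = ½ρ(v_up² − v_low²).
ΔP = ½·1.14·(122² − 115²) = 946 Pa.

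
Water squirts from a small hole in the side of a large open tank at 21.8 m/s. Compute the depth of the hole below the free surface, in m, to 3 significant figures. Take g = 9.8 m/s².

Torricelli: v = √(2gh), so h = v²/(2g).
h = 21.8²/(2·9.8) = 475/19.60 = 24.2 m.

h ≈ 24.2 m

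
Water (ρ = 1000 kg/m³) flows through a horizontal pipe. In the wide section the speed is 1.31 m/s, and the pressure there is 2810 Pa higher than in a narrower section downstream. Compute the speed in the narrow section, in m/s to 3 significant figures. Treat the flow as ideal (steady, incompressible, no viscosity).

Along the level pipe P + ½ρv² is conserved, hence v₂² = v₁² + 2(P₁ − P₂)/ρ.
v₂ = √(1.31² + 2·2810/1000) = √(1.72 + 5.62) = 2.71 m/s.

2.71 m/s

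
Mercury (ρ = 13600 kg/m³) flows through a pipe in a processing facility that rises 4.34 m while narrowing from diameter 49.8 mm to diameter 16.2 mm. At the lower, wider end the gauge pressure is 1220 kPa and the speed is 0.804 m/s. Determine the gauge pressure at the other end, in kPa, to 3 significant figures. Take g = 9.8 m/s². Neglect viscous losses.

P₂ = 253 kPa

By continuity, v₂ = v₁·A₁/A₂ = 0.804·(19.5/2.06) = 7.60 m/s.
Applying Bernoulli between the two ends and solving for P₂: P₂ = P₁ + ½ρ(v₁² − v₂²) − ρgΔh.
P₂ = 1220000 + ½·13600·(0.804² − 7.60²) − 13600·9.8·(+4.34) = 1220000 + (-388000) − (578000) = 253000 Pa.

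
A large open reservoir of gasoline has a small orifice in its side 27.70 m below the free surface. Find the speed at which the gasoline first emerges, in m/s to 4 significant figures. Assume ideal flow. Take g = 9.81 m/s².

v = 23.31 m/s

Bernoulli from surface to hole (P equal, v_surface ≈ 0): v = √(2gh) = √(2×9.81×27.70) = 23.31 m/s.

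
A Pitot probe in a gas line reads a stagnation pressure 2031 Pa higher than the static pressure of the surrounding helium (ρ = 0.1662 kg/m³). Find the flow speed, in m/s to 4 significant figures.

The dynamic pressure equals the rise in static pressure at the stagnation point: ΔP = ½ρv².
v = √(2ΔP/ρ) = √(2·2031/0.1662) = 156.3 m/s.

v ≈ 156.3 m/s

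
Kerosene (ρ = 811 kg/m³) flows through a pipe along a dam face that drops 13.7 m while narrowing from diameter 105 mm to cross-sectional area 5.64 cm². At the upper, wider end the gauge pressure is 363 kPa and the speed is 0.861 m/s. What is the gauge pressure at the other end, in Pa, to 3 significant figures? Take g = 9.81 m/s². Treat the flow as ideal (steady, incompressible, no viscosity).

Continuity gives A₁v₁ = A₂v₂, so v₂ = (86.6 cm²)/(5.64 cm²) × 0.861 m/s = 13.2 m/s.
Bernoulli: P₁ + ½ρv₁² + ρg h₁ = P₂ + ½ρv₂² + ρg h₂, so P₂ = P₁ + ½ρ(v₁² − v₂²) − ρg(h₂ − h₁).
P₂ = 363000 + ½·811·(0.861² − 13.2²) − 811·9.81·(−13.7) = 363000 + (-70600) − (-109000) = 401000 Pa.

401000 Pa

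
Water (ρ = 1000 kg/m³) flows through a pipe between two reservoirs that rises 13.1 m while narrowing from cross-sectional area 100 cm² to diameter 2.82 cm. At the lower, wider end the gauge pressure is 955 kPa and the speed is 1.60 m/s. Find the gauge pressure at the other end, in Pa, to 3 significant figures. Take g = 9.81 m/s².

Mass conservation (A₁v₁ = A₂v₂) gives v₂ = 1.60 × 100/6.25 = 25.6 m/s.
Bernoulli: P₁ + ½ρv₁² + ρg h₁ = P₂ + ½ρv₂² + ρg h₂, so P₂ = P₁ + ½ρ(v₁² − v₂²) − ρg(h₂ − h₁).
P₂ = 955000 + ½·1000·(1.60² − 25.6²) − 1000·9.81·(+13.1) = 955000 + (-327000) − (129000) = 500000 Pa.

P₂ ≈ 500000 Pa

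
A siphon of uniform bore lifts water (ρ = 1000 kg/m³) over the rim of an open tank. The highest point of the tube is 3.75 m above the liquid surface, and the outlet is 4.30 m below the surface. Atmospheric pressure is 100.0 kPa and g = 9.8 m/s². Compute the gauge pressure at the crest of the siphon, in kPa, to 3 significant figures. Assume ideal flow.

-78.9 kPa

Bernoulli surface→outlet gives ½v² = g·h_out, so v = √(2·9.8·4.30) = 9.18 m/s.
With constant cross-section the crest speed equals v; applying Bernoulli from the surface up to the crest, P_top = P_atm − ½ρv² − ρg·h_top.
P_top = 100000 − ½·1000·9.18² − 1000·9.8·3.75 = 21100 Pa. So P_gauge = P_top − P_atm = -78900 Pa.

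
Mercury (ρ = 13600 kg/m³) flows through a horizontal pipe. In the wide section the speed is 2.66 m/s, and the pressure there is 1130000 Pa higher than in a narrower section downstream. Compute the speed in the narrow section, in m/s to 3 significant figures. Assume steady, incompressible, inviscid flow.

Horizontal Bernoulli: P₁ + ½ρv₁² = P₂ + ½ρv₂², so v₂² = v₁² + 2(P₁ − P₂)/ρ.
v₂ = √(2.66² + 2·1130000/13600) = √(7.08 + 166) = 13.2 m/s.

v₂ ≈ 13.2 m/s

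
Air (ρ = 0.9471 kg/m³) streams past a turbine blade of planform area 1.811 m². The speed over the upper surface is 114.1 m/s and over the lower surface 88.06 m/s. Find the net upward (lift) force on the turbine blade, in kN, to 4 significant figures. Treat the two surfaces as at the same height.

From P + ½ρv² = const at equal height, P_low − P_up = ½ρ(v_up² − v_low²).
ΔP = ½·0.9471·(114.1² − 88.06²) = 2493 Pa.
Lift = ΔP · A = 2493 × 1.811 = 4515 N.

F = 4.515 kN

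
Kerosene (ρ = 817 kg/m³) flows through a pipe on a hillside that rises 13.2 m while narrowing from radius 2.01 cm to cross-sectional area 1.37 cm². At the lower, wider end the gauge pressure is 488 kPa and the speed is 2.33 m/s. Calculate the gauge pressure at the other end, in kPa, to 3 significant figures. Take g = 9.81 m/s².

194 kPa

Continuity gives A₁v₁ = A₂v₂, so v₂ = (12.7 cm²)/(1.37 cm²) × 2.33 m/s = 21.6 m/s.
Energy conservation along the streamline gives P₂ = P₁ − ½ρ(v₂² − v₁²) − ρg(h₂ − h₁).
P₂ = 488000 + ½·817·(2.33² − 21.6²) − 817·9.81·(+13.2) = 488000 + (-188000) − (106000) = 194000 Pa.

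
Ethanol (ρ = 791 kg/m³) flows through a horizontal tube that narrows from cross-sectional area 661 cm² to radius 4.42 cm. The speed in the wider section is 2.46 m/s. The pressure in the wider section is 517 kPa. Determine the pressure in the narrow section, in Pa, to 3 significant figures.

Mass conservation (A₁v₁ = A₂v₂) gives v₂ = 2.46 × 661/61.4 = 26.5 m/s.
Bernoulli (h₁ = h₂): P₁ − P₂ = ½ρ(v₂² − v₁²).
P₂ = P₁ − ½ρ(v₂² − v₁²) = 517000 − ½·791·(26.5² − 2.46²) = 517000 − 275000 = 242000 Pa.

242000 Pa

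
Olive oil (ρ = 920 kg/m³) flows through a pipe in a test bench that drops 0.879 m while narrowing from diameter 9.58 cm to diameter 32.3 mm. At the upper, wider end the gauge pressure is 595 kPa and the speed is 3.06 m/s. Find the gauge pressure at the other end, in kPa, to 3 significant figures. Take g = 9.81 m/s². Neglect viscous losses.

P₂ ≈ 274 kPa

Mass conservation (A₁v₁ = A₂v₂) gives v₂ = 3.06 × 72.1/8.19 = 26.9 m/s.
Energy conservation along the streamline gives P₂ = P₁ − ½ρ(v₂² − v₁²) − ρg(h₂ − h₁).
P₂ = 595000 + ½·920·(3.06² − 26.9²) − 920·9.81·(−0.879) = 595000 + (-329000) − (-7930) = 274000 Pa.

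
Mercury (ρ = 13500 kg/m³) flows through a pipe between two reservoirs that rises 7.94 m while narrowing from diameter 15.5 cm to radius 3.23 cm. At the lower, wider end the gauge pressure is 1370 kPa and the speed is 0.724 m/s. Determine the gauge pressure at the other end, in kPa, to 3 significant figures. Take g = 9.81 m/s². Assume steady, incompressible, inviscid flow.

Mass conservation (A₁v₁ = A₂v₂) gives v₂ = 0.724 × 189/32.8 = 4.17 m/s.
Bernoulli: P₁ + ½ρv₁² + ρg h₁ = P₂ + ½ρv₂² + ρg h₂, so P₂ = P₁ + ½ρ(v₁² − v₂²) − ρg(h₂ − h₁).
P₂ = 1370000 + ½·13500·(0.724² − 4.17²) − 13500·9.81·(+7.94) = 1370000 + (-114000) − (1050000) = 205000 Pa.

P₂ ≈ 205 kPa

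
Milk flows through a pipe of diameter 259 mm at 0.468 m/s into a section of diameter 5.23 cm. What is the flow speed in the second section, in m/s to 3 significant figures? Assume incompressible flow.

11.5 m/s

Continuity gives A₁v₁ = A₂v₂, so v₂ = (527 cm²)/(21.5 cm²) × 0.468 m/s = 11.5 m/s.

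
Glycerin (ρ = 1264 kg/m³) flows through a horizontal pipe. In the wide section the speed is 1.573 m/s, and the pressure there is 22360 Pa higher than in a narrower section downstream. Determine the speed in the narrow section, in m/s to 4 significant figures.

v₂ ≈ 6.153 m/s

Horizontal Bernoulli: P₁ + ½ρv₁² = P₂ + ½ρv₂², so v₂² = v₁² + 2(P₁ − P₂)/ρ.
v₂ = √(1.573² + 2·22360/1264) = √(2.474 + 35.38) = 6.153 m/s.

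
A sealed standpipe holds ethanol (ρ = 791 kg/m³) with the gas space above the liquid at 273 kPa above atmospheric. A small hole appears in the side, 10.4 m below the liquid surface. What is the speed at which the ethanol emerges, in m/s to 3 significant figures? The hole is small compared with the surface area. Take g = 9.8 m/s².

Take point 1 at the surface (v₁ ≈ 0) and point 2 at the hole (at atmospheric pressure). Bernoulli: P₁ + ρg h = P_atm + ½ρv₂².
With P₁ − P_atm = 273000 Pa, v₂ = √(2gh + 2ΔP/ρ) = √(2·9.8·10.4 + 2·273000/791) = 29.9 m/s.

29.9 m/s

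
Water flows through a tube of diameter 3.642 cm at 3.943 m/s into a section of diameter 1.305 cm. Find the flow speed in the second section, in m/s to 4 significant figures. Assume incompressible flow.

v₂ ≈ 30.71 m/s

By continuity, v₂ = v₁·A₁/A₂ = 3.943·(10.42/1.338) = 30.71 m/s.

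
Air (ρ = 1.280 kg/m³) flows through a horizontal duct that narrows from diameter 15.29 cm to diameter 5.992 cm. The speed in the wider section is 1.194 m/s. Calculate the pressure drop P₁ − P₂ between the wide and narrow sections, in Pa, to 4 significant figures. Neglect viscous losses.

37.77 Pa

By continuity, v₂ = v₁·A₁/A₂ = 1.194·(183.6/28.20) = 7.775 m/s.
With no height change, Bernoulli's equation is P₁ + ½ρv₁² = P₂ + ½ρv₂².
P₁ − P₂ = ½·1.280·(7.775² − 1.194²) = ½·1.280·59.02 = 37.77 Pa.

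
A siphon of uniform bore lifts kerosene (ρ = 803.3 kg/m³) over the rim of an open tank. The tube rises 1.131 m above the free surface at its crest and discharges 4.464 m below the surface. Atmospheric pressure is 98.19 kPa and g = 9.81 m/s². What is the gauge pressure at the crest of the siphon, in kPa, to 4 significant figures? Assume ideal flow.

-44.09 kPa

From the surface to the outlet (both open to atmosphere, surface at rest): v = √(2g·h_out) = √(2·9.81·4.464) = 9.359 m/s.
With constant cross-section the crest speed equals v; applying Bernoulli from the surface up to the crest, P_top = P_atm − ½ρv² − ρg·h_top.
P_top = 98190 − ½·803.3·9.359² − 803.3·9.81·1.131 = 54100 Pa. So P_gauge = P_top − P_atm = -44090 Pa.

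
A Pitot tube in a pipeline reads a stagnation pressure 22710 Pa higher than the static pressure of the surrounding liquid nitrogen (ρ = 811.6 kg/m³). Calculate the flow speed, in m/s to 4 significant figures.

7.481 m/s

At the stagnation point the flow is brought to rest, so Bernoulli gives P_stag − P_static = ½ρv².
v = √(2ΔP/ρ) = √(2·22710/811.6) = 7.481 m/s.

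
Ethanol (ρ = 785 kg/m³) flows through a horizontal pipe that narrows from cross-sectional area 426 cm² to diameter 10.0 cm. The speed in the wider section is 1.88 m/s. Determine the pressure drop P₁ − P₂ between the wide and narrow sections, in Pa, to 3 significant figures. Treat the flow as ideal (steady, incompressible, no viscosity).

By continuity, v₂ = v₁·A₁/A₂ = 1.88·(426/78.5) = 10.2 m/s.
With no height change, Bernoulli's equation is P₁ + ½ρv₁² = P₂ + ½ρv₂².
P₁ − P₂ = ½·785·(10.2² − 1.88²) = ½·785·100 = 39400 Pa.

39400 Pa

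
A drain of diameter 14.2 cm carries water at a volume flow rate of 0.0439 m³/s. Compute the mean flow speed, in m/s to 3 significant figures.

Q = 0.0439 m³/s = 0.0439 m³/s.
v = Q/A = 0.0439 / 0.0158 = 2.77 m/s.

v = 2.77 m/s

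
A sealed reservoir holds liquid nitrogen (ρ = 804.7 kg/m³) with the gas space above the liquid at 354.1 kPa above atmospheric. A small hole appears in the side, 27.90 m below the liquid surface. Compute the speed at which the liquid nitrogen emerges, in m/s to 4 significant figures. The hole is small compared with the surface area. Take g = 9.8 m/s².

Take point 1 at the surface (v₁ ≈ 0) and point 2 at the hole (at atmospheric pressure). Bernoulli: P₁ + ρg h = P_atm + ½ρv₂².
With P₁ − P_atm = 354100 Pa, v₂ = √(2gh + 2ΔP/ρ) = √(2·9.8·27.90 + 2·354100/804.7) = 37.77 m/s.

37.77 m/s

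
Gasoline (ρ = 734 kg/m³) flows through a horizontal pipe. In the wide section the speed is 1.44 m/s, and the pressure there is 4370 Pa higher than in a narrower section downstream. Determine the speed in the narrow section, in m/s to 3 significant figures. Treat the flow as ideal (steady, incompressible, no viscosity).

3.74 m/s

Along the level pipe P + ½ρv² is conserved, hence v₂² = v₁² + 2(P₁ − P₂)/ρ.
v₂ = √(1.44² + 2·4370/734) = √(2.07 + 11.9) = 3.74 m/s.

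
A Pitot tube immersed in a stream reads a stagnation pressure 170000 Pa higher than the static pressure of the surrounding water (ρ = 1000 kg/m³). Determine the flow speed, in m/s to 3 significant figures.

The dynamic pressure equals the rise in static pressure at the stagnation point: ΔP = ½ρv².
v = √(2ΔP/ρ) = √(2·170000/1000) = 18.4 m/s.

v = 18.4 m/s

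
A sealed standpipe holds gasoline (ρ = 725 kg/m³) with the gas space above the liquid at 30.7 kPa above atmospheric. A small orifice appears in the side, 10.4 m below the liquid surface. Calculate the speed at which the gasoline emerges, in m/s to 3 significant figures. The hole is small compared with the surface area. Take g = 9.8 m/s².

Take point 1 at the surface (v₁ ≈ 0) and point 2 at the hole (at atmospheric pressure). Bernoulli: P₁ + ρg h = P_atm + ½ρv₂².
With P₁ − P_atm = 30700 Pa, v₂ = √(2gh + 2ΔP/ρ) = √(2·9.8·10.4 + 2·30700/725) = 17.0 m/s.

v = 17.0 m/s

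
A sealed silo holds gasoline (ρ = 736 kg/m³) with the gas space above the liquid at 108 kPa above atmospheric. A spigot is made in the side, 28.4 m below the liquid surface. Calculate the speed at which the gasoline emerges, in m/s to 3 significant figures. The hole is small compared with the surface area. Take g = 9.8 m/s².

Take point 1 at the surface (v₁ ≈ 0) and point 2 at the hole (at atmospheric pressure). Bernoulli: P₁ + ρg h = P_atm + ½ρv₂².
With P₁ − P_atm = 108000 Pa, v₂ = √(2gh + 2ΔP/ρ) = √(2·9.8·28.4 + 2·108000/736) = 29.2 m/s.

v = 29.2 m/s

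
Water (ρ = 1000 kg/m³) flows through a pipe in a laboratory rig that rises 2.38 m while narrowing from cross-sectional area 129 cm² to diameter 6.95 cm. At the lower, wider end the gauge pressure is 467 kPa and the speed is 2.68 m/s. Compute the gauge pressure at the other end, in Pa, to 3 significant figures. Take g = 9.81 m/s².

Continuity gives A₁v₁ = A₂v₂, so v₂ = (129 cm²)/(37.9 cm²) × 2.68 m/s = 9.11 m/s.
Applying Bernoulli between the two ends and solving for P₂: P₂ = P₁ + ½ρ(v₁² − v₂²) − ρgΔh.
P₂ = 467000 + ½·1000·(2.68² − 9.11²) − 1000·9.81·(+2.38) = 467000 + (-37900) − (23300) = 406000 Pa.

P₂ ≈ 406000 Pa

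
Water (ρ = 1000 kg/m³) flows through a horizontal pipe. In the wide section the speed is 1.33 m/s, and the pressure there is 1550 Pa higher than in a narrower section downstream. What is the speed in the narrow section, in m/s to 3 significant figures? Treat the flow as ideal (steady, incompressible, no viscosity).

v₂ = 2.21 m/s

Horizontal Bernoulli: P₁ + ½ρv₁² = P₂ + ½ρv₂², so v₂² = v₁² + 2(P₁ − P₂)/ρ.
v₂ = √(1.33² + 2·1550/1000) = √(1.77 + 3.10) = 2.21 m/s.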